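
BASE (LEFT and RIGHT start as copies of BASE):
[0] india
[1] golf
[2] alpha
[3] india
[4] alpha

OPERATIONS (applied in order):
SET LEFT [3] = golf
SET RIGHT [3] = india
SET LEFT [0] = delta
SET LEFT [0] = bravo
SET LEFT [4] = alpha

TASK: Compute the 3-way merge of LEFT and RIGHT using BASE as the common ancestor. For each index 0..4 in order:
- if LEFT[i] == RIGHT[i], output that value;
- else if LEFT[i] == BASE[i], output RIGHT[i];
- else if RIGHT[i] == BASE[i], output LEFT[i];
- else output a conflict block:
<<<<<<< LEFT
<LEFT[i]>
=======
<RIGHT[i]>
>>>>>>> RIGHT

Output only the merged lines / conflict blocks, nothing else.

Final LEFT:  [bravo, golf, alpha, golf, alpha]
Final RIGHT: [india, golf, alpha, india, alpha]
i=0: L=bravo, R=india=BASE -> take LEFT -> bravo
i=1: L=golf R=golf -> agree -> golf
i=2: L=alpha R=alpha -> agree -> alpha
i=3: L=golf, R=india=BASE -> take LEFT -> golf
i=4: L=alpha R=alpha -> agree -> alpha

Answer: bravo
golf
alpha
golf
alpha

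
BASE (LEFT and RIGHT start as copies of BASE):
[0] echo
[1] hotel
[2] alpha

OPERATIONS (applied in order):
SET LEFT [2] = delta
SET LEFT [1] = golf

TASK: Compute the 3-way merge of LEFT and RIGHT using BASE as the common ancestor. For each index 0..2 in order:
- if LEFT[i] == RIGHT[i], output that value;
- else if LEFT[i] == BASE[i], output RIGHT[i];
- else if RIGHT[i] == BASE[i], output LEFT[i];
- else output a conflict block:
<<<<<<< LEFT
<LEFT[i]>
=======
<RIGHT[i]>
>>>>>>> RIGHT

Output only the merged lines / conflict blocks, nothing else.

Answer: echo
golf
delta

Derivation:
Final LEFT:  [echo, golf, delta]
Final RIGHT: [echo, hotel, alpha]
i=0: L=echo R=echo -> agree -> echo
i=1: L=golf, R=hotel=BASE -> take LEFT -> golf
i=2: L=delta, R=alpha=BASE -> take LEFT -> delta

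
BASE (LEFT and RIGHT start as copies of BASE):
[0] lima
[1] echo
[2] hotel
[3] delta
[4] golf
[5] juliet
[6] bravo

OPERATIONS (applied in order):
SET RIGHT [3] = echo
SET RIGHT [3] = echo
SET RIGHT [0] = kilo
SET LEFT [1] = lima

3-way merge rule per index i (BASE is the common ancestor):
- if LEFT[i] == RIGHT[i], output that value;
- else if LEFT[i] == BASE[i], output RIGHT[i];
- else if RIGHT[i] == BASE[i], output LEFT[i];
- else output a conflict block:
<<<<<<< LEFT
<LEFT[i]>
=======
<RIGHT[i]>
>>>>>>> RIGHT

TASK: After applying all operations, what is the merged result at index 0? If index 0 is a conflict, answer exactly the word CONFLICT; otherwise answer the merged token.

Answer: kilo

Derivation:
Final LEFT:  [lima, lima, hotel, delta, golf, juliet, bravo]
Final RIGHT: [kilo, echo, hotel, echo, golf, juliet, bravo]
i=0: L=lima=BASE, R=kilo -> take RIGHT -> kilo
i=1: L=lima, R=echo=BASE -> take LEFT -> lima
i=2: L=hotel R=hotel -> agree -> hotel
i=3: L=delta=BASE, R=echo -> take RIGHT -> echo
i=4: L=golf R=golf -> agree -> golf
i=5: L=juliet R=juliet -> agree -> juliet
i=6: L=bravo R=bravo -> agree -> bravo
Index 0 -> kilo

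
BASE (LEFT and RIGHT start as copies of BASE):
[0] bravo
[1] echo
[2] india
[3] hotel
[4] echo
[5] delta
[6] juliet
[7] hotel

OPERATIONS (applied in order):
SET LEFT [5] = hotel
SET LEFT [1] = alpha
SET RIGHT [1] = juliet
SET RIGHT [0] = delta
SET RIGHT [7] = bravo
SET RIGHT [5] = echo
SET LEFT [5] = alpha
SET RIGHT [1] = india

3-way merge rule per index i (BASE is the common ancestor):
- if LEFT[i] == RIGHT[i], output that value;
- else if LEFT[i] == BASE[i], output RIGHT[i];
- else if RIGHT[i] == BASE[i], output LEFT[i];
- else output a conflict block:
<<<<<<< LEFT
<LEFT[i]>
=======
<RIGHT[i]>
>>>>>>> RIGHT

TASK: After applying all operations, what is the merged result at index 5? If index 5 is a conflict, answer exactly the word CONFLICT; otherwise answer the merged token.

Answer: CONFLICT

Derivation:
Final LEFT:  [bravo, alpha, india, hotel, echo, alpha, juliet, hotel]
Final RIGHT: [delta, india, india, hotel, echo, echo, juliet, bravo]
i=0: L=bravo=BASE, R=delta -> take RIGHT -> delta
i=1: BASE=echo L=alpha R=india all differ -> CONFLICT
i=2: L=india R=india -> agree -> india
i=3: L=hotel R=hotel -> agree -> hotel
i=4: L=echo R=echo -> agree -> echo
i=5: BASE=delta L=alpha R=echo all differ -> CONFLICT
i=6: L=juliet R=juliet -> agree -> juliet
i=7: L=hotel=BASE, R=bravo -> take RIGHT -> bravo
Index 5 -> CONFLICT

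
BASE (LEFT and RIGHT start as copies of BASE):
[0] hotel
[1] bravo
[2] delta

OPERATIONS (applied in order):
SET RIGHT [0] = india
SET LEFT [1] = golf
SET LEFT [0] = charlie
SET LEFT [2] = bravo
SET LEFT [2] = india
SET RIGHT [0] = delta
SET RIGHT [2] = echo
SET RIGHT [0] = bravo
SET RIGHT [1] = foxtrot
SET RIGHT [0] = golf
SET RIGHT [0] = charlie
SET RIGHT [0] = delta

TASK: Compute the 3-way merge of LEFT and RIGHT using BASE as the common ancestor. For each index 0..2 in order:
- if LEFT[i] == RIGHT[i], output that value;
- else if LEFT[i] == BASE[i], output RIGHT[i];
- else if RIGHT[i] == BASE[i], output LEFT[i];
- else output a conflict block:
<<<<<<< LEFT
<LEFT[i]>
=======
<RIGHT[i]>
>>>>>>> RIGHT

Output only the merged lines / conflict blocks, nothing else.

Final LEFT:  [charlie, golf, india]
Final RIGHT: [delta, foxtrot, echo]
i=0: BASE=hotel L=charlie R=delta all differ -> CONFLICT
i=1: BASE=bravo L=golf R=foxtrot all differ -> CONFLICT
i=2: BASE=delta L=india R=echo all differ -> CONFLICT

Answer: <<<<<<< LEFT
charlie
=======
delta
>>>>>>> RIGHT
<<<<<<< LEFT
golf
=======
foxtrot
>>>>>>> RIGHT
<<<<<<< LEFT
india
=======
echo
>>>>>>> RIGHT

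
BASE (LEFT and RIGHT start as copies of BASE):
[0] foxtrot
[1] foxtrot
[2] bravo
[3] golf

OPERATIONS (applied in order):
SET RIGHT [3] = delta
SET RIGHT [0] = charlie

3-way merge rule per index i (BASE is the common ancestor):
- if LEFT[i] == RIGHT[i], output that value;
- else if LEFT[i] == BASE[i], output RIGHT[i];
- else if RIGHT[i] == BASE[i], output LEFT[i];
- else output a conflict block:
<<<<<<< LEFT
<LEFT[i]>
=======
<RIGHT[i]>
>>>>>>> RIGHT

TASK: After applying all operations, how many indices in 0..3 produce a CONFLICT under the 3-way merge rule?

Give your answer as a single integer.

Final LEFT:  [foxtrot, foxtrot, bravo, golf]
Final RIGHT: [charlie, foxtrot, bravo, delta]
i=0: L=foxtrot=BASE, R=charlie -> take RIGHT -> charlie
i=1: L=foxtrot R=foxtrot -> agree -> foxtrot
i=2: L=bravo R=bravo -> agree -> bravo
i=3: L=golf=BASE, R=delta -> take RIGHT -> delta
Conflict count: 0

Answer: 0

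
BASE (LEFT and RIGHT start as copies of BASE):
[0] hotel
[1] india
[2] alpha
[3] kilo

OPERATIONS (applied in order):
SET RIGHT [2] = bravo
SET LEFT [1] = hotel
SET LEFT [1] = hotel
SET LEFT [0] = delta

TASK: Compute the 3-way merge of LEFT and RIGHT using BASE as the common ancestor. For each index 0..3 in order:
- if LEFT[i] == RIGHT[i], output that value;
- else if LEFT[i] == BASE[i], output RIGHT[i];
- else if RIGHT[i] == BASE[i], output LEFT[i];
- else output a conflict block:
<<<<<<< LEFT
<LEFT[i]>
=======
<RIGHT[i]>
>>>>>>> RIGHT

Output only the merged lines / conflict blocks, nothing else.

Answer: delta
hotel
bravo
kilo

Derivation:
Final LEFT:  [delta, hotel, alpha, kilo]
Final RIGHT: [hotel, india, bravo, kilo]
i=0: L=delta, R=hotel=BASE -> take LEFT -> delta
i=1: L=hotel, R=india=BASE -> take LEFT -> hotel
i=2: L=alpha=BASE, R=bravo -> take RIGHT -> bravo
i=3: L=kilo R=kilo -> agree -> kilo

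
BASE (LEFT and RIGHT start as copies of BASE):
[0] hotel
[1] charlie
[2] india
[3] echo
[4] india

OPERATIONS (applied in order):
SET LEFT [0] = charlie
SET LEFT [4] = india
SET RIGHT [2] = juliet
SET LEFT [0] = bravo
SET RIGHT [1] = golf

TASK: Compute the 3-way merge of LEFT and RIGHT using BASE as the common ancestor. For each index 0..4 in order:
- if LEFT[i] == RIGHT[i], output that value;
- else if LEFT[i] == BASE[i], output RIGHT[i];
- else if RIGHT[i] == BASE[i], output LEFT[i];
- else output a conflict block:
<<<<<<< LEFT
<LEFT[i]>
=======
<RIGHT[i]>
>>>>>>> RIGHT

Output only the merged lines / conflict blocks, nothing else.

Final LEFT:  [bravo, charlie, india, echo, india]
Final RIGHT: [hotel, golf, juliet, echo, india]
i=0: L=bravo, R=hotel=BASE -> take LEFT -> bravo
i=1: L=charlie=BASE, R=golf -> take RIGHT -> golf
i=2: L=india=BASE, R=juliet -> take RIGHT -> juliet
i=3: L=echo R=echo -> agree -> echo
i=4: L=india R=india -> agree -> india

Answer: bravo
golf
juliet
echo
india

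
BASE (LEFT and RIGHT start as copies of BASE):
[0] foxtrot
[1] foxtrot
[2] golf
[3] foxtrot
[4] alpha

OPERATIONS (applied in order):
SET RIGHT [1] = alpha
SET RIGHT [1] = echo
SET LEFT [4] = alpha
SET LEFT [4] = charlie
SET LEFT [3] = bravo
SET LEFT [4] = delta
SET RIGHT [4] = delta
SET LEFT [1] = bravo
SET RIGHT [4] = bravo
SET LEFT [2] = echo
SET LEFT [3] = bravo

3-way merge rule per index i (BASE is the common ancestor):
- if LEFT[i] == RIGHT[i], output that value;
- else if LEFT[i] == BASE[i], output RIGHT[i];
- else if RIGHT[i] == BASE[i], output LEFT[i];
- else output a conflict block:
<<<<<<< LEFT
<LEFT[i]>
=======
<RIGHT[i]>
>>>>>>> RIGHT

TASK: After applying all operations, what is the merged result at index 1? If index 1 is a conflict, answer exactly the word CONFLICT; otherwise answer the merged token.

Final LEFT:  [foxtrot, bravo, echo, bravo, delta]
Final RIGHT: [foxtrot, echo, golf, foxtrot, bravo]
i=0: L=foxtrot R=foxtrot -> agree -> foxtrot
i=1: BASE=foxtrot L=bravo R=echo all differ -> CONFLICT
i=2: L=echo, R=golf=BASE -> take LEFT -> echo
i=3: L=bravo, R=foxtrot=BASE -> take LEFT -> bravo
i=4: BASE=alpha L=delta R=bravo all differ -> CONFLICT
Index 1 -> CONFLICT

Answer: CONFLICT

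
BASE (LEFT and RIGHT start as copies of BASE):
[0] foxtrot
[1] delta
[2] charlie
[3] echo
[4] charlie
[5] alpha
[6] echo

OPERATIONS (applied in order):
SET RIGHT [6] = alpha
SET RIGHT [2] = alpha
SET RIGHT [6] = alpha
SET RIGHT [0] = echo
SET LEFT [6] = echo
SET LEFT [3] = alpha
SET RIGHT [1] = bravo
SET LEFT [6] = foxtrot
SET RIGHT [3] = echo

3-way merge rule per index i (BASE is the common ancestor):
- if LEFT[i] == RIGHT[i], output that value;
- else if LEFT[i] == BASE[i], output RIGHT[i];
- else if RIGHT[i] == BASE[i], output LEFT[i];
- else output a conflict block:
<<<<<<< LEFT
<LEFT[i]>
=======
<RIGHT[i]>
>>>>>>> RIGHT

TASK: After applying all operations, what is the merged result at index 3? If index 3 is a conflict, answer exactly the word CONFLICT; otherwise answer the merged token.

Final LEFT:  [foxtrot, delta, charlie, alpha, charlie, alpha, foxtrot]
Final RIGHT: [echo, bravo, alpha, echo, charlie, alpha, alpha]
i=0: L=foxtrot=BASE, R=echo -> take RIGHT -> echo
i=1: L=delta=BASE, R=bravo -> take RIGHT -> bravo
i=2: L=charlie=BASE, R=alpha -> take RIGHT -> alpha
i=3: L=alpha, R=echo=BASE -> take LEFT -> alpha
i=4: L=charlie R=charlie -> agree -> charlie
i=5: L=alpha R=alpha -> agree -> alpha
i=6: BASE=echo L=foxtrot R=alpha all differ -> CONFLICT
Index 3 -> alpha

Answer: alpha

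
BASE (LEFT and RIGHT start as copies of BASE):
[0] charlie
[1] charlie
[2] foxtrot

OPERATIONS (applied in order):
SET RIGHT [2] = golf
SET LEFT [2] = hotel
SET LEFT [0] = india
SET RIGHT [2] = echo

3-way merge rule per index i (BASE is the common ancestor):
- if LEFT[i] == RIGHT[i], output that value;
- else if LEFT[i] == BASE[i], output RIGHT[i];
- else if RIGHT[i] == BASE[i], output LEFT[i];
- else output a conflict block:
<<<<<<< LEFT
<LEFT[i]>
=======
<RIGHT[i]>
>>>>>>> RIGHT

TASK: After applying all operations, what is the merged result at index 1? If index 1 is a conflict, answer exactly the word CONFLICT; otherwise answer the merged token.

Final LEFT:  [india, charlie, hotel]
Final RIGHT: [charlie, charlie, echo]
i=0: L=india, R=charlie=BASE -> take LEFT -> india
i=1: L=charlie R=charlie -> agree -> charlie
i=2: BASE=foxtrot L=hotel R=echo all differ -> CONFLICT
Index 1 -> charlie

Answer: charlie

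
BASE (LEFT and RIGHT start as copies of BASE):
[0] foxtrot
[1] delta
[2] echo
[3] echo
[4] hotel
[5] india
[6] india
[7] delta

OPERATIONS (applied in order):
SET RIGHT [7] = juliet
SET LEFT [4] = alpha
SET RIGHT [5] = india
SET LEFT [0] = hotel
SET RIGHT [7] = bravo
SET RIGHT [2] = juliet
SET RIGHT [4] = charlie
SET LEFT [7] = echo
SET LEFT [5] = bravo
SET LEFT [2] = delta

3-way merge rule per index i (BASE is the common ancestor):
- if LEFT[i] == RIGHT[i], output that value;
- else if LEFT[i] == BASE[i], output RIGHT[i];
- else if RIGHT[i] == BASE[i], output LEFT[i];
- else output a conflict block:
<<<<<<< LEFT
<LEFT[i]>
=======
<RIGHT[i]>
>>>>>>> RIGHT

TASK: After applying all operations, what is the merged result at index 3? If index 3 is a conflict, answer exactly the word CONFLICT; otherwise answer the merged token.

Answer: echo

Derivation:
Final LEFT:  [hotel, delta, delta, echo, alpha, bravo, india, echo]
Final RIGHT: [foxtrot, delta, juliet, echo, charlie, india, india, bravo]
i=0: L=hotel, R=foxtrot=BASE -> take LEFT -> hotel
i=1: L=delta R=delta -> agree -> delta
i=2: BASE=echo L=delta R=juliet all differ -> CONFLICT
i=3: L=echo R=echo -> agree -> echo
i=4: BASE=hotel L=alpha R=charlie all differ -> CONFLICT
i=5: L=bravo, R=india=BASE -> take LEFT -> bravo
i=6: L=india R=india -> agree -> india
i=7: BASE=delta L=echo R=bravo all differ -> CONFLICT
Index 3 -> echo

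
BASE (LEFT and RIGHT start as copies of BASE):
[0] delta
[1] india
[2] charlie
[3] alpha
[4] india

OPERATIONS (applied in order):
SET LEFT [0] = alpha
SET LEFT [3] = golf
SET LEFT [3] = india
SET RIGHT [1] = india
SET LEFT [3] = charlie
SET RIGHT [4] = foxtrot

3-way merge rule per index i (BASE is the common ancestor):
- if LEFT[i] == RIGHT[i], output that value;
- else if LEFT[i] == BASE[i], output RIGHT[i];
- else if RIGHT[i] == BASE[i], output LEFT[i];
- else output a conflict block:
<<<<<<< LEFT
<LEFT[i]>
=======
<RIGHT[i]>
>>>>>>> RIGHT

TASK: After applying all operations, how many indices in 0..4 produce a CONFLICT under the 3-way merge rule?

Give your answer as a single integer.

Answer: 0

Derivation:
Final LEFT:  [alpha, india, charlie, charlie, india]
Final RIGHT: [delta, india, charlie, alpha, foxtrot]
i=0: L=alpha, R=delta=BASE -> take LEFT -> alpha
i=1: L=india R=india -> agree -> india
i=2: L=charlie R=charlie -> agree -> charlie
i=3: L=charlie, R=alpha=BASE -> take LEFT -> charlie
i=4: L=india=BASE, R=foxtrot -> take RIGHT -> foxtrot
Conflict count: 0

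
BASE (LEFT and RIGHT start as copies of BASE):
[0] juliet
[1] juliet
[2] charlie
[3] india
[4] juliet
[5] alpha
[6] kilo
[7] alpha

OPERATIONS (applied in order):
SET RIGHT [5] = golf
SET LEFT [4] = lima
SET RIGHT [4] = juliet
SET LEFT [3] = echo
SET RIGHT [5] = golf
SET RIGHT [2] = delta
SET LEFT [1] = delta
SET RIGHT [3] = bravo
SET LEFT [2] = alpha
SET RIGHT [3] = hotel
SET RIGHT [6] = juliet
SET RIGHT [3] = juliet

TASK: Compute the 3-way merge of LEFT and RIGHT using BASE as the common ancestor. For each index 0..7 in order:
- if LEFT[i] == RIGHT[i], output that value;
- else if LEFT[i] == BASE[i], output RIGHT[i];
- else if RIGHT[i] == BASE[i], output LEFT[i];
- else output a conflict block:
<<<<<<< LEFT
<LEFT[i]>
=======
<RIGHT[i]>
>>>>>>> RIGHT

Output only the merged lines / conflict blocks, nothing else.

Final LEFT:  [juliet, delta, alpha, echo, lima, alpha, kilo, alpha]
Final RIGHT: [juliet, juliet, delta, juliet, juliet, golf, juliet, alpha]
i=0: L=juliet R=juliet -> agree -> juliet
i=1: L=delta, R=juliet=BASE -> take LEFT -> delta
i=2: BASE=charlie L=alpha R=delta all differ -> CONFLICT
i=3: BASE=india L=echo R=juliet all differ -> CONFLICT
i=4: L=lima, R=juliet=BASE -> take LEFT -> lima
i=5: L=alpha=BASE, R=golf -> take RIGHT -> golf
i=6: L=kilo=BASE, R=juliet -> take RIGHT -> juliet
i=7: L=alpha R=alpha -> agree -> alpha

Answer: juliet
delta
<<<<<<< LEFT
alpha
=======
delta
>>>>>>> RIGHT
<<<<<<< LEFT
echo
=======
juliet
>>>>>>> RIGHT
lima
golf
juliet
alpha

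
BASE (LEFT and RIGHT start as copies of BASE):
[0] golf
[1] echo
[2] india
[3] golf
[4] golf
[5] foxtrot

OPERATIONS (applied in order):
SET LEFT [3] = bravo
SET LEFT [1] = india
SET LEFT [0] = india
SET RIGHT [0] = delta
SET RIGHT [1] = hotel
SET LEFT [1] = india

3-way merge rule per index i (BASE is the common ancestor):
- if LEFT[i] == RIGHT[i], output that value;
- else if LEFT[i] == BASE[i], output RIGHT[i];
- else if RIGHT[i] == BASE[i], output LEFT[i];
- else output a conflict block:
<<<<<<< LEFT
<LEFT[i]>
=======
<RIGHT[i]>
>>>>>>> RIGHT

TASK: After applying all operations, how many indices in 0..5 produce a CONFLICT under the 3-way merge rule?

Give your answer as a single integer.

Final LEFT:  [india, india, india, bravo, golf, foxtrot]
Final RIGHT: [delta, hotel, india, golf, golf, foxtrot]
i=0: BASE=golf L=india R=delta all differ -> CONFLICT
i=1: BASE=echo L=india R=hotel all differ -> CONFLICT
i=2: L=india R=india -> agree -> india
i=3: L=bravo, R=golf=BASE -> take LEFT -> bravo
i=4: L=golf R=golf -> agree -> golf
i=5: L=foxtrot R=foxtrot -> agree -> foxtrot
Conflict count: 2

Answer: 2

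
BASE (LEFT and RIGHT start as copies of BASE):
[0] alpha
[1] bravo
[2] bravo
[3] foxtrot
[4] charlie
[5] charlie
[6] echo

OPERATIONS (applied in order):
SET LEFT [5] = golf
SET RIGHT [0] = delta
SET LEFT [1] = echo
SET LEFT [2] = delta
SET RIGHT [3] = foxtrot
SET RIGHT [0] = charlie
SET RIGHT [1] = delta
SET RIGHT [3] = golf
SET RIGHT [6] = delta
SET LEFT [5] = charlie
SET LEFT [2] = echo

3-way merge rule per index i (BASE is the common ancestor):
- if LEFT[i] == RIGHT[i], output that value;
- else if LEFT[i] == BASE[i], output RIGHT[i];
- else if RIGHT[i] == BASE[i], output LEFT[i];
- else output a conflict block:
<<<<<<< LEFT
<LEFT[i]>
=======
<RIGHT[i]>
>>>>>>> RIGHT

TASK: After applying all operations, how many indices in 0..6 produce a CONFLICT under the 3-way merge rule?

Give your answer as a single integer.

Answer: 1

Derivation:
Final LEFT:  [alpha, echo, echo, foxtrot, charlie, charlie, echo]
Final RIGHT: [charlie, delta, bravo, golf, charlie, charlie, delta]
i=0: L=alpha=BASE, R=charlie -> take RIGHT -> charlie
i=1: BASE=bravo L=echo R=delta all differ -> CONFLICT
i=2: L=echo, R=bravo=BASE -> take LEFT -> echo
i=3: L=foxtrot=BASE, R=golf -> take RIGHT -> golf
i=4: L=charlie R=charlie -> agree -> charlie
i=5: L=charlie R=charlie -> agree -> charlie
i=6: L=echo=BASE, R=delta -> take RIGHT -> delta
Conflict count: 1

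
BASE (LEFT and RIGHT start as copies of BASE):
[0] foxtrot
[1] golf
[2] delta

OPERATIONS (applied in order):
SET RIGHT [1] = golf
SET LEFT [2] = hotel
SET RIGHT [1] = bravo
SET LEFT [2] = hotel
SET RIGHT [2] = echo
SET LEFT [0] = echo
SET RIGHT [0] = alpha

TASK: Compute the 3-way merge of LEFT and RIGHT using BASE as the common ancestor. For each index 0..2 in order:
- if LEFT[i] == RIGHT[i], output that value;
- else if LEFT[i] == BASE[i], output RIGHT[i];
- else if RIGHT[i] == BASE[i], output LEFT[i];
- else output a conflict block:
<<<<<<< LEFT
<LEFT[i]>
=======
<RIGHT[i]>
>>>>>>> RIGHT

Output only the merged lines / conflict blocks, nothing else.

Answer: <<<<<<< LEFT
echo
=======
alpha
>>>>>>> RIGHT
bravo
<<<<<<< LEFT
hotel
=======
echo
>>>>>>> RIGHT

Derivation:
Final LEFT:  [echo, golf, hotel]
Final RIGHT: [alpha, bravo, echo]
i=0: BASE=foxtrot L=echo R=alpha all differ -> CONFLICT
i=1: L=golf=BASE, R=bravo -> take RIGHT -> bravo
i=2: BASE=delta L=hotel R=echo all differ -> CONFLICT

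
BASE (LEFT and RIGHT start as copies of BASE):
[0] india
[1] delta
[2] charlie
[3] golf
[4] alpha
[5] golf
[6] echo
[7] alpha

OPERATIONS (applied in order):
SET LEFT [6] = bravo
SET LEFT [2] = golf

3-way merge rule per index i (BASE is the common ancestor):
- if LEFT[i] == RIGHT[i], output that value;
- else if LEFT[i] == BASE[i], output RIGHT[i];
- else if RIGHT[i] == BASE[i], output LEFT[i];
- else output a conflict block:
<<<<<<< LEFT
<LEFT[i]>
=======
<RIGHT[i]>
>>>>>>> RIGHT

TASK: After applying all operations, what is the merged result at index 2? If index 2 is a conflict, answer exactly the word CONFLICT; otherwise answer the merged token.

Final LEFT:  [india, delta, golf, golf, alpha, golf, bravo, alpha]
Final RIGHT: [india, delta, charlie, golf, alpha, golf, echo, alpha]
i=0: L=india R=india -> agree -> india
i=1: L=delta R=delta -> agree -> delta
i=2: L=golf, R=charlie=BASE -> take LEFT -> golf
i=3: L=golf R=golf -> agree -> golf
i=4: L=alpha R=alpha -> agree -> alpha
i=5: L=golf R=golf -> agree -> golf
i=6: L=bravo, R=echo=BASE -> take LEFT -> bravo
i=7: L=alpha R=alpha -> agree -> alpha
Index 2 -> golf

Answer: golf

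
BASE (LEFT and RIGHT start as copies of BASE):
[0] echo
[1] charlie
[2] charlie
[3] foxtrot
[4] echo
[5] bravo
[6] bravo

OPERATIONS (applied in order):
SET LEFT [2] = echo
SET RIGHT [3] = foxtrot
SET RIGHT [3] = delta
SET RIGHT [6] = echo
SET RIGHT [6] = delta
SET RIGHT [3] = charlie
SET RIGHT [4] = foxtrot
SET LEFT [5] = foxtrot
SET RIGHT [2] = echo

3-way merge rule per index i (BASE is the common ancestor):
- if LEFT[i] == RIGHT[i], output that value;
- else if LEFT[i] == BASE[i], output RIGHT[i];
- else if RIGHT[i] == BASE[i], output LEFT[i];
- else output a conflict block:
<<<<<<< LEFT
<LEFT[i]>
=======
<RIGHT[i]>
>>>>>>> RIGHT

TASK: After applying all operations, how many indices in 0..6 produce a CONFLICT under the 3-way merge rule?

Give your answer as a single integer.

Final LEFT:  [echo, charlie, echo, foxtrot, echo, foxtrot, bravo]
Final RIGHT: [echo, charlie, echo, charlie, foxtrot, bravo, delta]
i=0: L=echo R=echo -> agree -> echo
i=1: L=charlie R=charlie -> agree -> charlie
i=2: L=echo R=echo -> agree -> echo
i=3: L=foxtrot=BASE, R=charlie -> take RIGHT -> charlie
i=4: L=echo=BASE, R=foxtrot -> take RIGHT -> foxtrot
i=5: L=foxtrot, R=bravo=BASE -> take LEFT -> foxtrot
i=6: L=bravo=BASE, R=delta -> take RIGHT -> delta
Conflict count: 0

Answer: 0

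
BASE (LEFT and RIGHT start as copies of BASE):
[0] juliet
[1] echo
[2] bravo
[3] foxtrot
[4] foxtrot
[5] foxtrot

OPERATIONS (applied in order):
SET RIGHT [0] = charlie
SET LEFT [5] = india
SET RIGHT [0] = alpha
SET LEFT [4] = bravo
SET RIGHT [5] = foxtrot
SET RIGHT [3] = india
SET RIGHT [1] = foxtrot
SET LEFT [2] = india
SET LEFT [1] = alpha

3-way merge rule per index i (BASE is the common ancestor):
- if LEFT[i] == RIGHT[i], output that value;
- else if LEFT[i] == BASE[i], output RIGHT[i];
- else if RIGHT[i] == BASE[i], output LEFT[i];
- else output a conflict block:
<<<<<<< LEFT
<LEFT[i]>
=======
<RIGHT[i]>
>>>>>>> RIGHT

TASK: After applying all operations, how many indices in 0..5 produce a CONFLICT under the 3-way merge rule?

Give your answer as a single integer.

Answer: 1

Derivation:
Final LEFT:  [juliet, alpha, india, foxtrot, bravo, india]
Final RIGHT: [alpha, foxtrot, bravo, india, foxtrot, foxtrot]
i=0: L=juliet=BASE, R=alpha -> take RIGHT -> alpha
i=1: BASE=echo L=alpha R=foxtrot all differ -> CONFLICT
i=2: L=india, R=bravo=BASE -> take LEFT -> india
i=3: L=foxtrot=BASE, R=india -> take RIGHT -> india
i=4: L=bravo, R=foxtrot=BASE -> take LEFT -> bravo
i=5: L=india, R=foxtrot=BASE -> take LEFT -> india
Conflict count: 1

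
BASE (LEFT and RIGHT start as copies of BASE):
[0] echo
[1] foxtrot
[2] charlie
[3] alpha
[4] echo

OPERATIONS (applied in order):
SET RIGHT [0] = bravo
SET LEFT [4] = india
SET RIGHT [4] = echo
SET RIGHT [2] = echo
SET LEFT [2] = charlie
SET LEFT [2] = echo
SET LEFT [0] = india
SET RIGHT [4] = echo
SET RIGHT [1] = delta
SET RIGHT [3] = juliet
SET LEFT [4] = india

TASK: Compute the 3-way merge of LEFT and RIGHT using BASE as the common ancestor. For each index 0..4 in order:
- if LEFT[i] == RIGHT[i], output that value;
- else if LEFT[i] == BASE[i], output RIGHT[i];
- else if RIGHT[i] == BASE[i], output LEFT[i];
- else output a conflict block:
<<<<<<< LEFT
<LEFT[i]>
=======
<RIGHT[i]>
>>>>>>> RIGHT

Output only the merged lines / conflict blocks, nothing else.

Final LEFT:  [india, foxtrot, echo, alpha, india]
Final RIGHT: [bravo, delta, echo, juliet, echo]
i=0: BASE=echo L=india R=bravo all differ -> CONFLICT
i=1: L=foxtrot=BASE, R=delta -> take RIGHT -> delta
i=2: L=echo R=echo -> agree -> echo
i=3: L=alpha=BASE, R=juliet -> take RIGHT -> juliet
i=4: L=india, R=echo=BASE -> take LEFT -> india

Answer: <<<<<<< LEFT
india
=======
bravo
>>>>>>> RIGHT
delta
echo
juliet
india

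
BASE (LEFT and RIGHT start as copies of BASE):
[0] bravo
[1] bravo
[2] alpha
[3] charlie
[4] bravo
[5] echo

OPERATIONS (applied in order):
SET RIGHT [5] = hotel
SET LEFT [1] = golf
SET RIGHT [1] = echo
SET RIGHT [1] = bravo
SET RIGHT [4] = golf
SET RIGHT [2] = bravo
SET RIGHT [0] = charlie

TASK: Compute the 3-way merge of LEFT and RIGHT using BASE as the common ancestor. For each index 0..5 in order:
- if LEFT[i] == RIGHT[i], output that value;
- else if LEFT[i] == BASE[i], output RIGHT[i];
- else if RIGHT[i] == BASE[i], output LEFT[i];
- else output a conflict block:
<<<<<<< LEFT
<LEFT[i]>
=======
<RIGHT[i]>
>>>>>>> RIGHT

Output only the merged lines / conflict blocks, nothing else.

Final LEFT:  [bravo, golf, alpha, charlie, bravo, echo]
Final RIGHT: [charlie, bravo, bravo, charlie, golf, hotel]
i=0: L=bravo=BASE, R=charlie -> take RIGHT -> charlie
i=1: L=golf, R=bravo=BASE -> take LEFT -> golf
i=2: L=alpha=BASE, R=bravo -> take RIGHT -> bravo
i=3: L=charlie R=charlie -> agree -> charlie
i=4: L=bravo=BASE, R=golf -> take RIGHT -> golf
i=5: L=echo=BASE, R=hotel -> take RIGHT -> hotel

Answer: charlie
golf
bravo
charlie
golf
hotel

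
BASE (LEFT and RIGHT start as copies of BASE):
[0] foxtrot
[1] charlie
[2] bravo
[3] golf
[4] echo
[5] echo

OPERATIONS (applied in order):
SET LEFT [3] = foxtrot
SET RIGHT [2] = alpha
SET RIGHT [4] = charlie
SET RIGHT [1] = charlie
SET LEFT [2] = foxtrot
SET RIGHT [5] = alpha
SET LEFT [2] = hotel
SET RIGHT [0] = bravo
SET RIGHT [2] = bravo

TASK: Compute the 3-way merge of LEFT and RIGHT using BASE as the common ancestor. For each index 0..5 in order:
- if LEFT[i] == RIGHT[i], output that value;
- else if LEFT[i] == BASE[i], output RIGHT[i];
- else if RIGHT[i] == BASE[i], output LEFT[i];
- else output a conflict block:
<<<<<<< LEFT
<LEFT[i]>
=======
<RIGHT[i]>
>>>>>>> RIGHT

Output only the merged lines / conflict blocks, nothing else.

Final LEFT:  [foxtrot, charlie, hotel, foxtrot, echo, echo]
Final RIGHT: [bravo, charlie, bravo, golf, charlie, alpha]
i=0: L=foxtrot=BASE, R=bravo -> take RIGHT -> bravo
i=1: L=charlie R=charlie -> agree -> charlie
i=2: L=hotel, R=bravo=BASE -> take LEFT -> hotel
i=3: L=foxtrot, R=golf=BASE -> take LEFT -> foxtrot
i=4: L=echo=BASE, R=charlie -> take RIGHT -> charlie
i=5: L=echo=BASE, R=alpha -> take RIGHT -> alpha

Answer: bravo
charlie
hotel
foxtrot
charlie
alpha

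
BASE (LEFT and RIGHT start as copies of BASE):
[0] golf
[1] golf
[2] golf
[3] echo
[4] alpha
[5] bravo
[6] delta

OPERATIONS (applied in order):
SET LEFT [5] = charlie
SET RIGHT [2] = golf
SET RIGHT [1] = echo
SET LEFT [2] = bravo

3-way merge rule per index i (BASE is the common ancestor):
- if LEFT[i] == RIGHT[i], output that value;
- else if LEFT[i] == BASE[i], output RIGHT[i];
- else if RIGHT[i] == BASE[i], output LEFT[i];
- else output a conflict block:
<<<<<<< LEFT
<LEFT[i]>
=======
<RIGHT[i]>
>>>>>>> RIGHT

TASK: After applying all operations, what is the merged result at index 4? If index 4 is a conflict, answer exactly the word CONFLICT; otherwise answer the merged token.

Answer: alpha

Derivation:
Final LEFT:  [golf, golf, bravo, echo, alpha, charlie, delta]
Final RIGHT: [golf, echo, golf, echo, alpha, bravo, delta]
i=0: L=golf R=golf -> agree -> golf
i=1: L=golf=BASE, R=echo -> take RIGHT -> echo
i=2: L=bravo, R=golf=BASE -> take LEFT -> bravo
i=3: L=echo R=echo -> agree -> echo
i=4: L=alpha R=alpha -> agree -> alpha
i=5: L=charlie, R=bravo=BASE -> take LEFT -> charlie
i=6: L=delta R=delta -> agree -> delta
Index 4 -> alpha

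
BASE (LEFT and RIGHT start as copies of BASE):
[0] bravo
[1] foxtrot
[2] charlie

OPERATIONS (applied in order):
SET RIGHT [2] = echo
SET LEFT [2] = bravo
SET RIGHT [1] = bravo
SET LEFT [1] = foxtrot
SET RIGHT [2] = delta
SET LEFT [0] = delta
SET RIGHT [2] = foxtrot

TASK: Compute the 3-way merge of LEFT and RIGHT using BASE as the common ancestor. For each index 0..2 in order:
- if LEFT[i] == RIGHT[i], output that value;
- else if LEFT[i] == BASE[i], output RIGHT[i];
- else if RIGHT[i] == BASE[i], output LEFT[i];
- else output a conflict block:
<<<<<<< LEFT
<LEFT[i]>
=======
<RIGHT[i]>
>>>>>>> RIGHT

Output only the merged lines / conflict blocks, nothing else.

Final LEFT:  [delta, foxtrot, bravo]
Final RIGHT: [bravo, bravo, foxtrot]
i=0: L=delta, R=bravo=BASE -> take LEFT -> delta
i=1: L=foxtrot=BASE, R=bravo -> take RIGHT -> bravo
i=2: BASE=charlie L=bravo R=foxtrot all differ -> CONFLICT

Answer: delta
bravo
<<<<<<< LEFT
bravo
=======
foxtrot
>>>>>>> RIGHT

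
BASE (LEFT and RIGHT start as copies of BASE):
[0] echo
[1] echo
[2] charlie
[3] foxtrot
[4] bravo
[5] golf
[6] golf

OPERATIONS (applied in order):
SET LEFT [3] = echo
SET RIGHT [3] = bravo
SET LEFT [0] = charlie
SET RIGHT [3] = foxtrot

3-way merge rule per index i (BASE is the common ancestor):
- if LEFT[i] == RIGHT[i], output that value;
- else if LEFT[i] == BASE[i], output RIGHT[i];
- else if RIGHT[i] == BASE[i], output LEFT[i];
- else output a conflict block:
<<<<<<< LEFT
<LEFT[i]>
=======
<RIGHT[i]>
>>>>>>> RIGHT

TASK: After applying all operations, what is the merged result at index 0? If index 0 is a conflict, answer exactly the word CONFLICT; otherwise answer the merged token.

Final LEFT:  [charlie, echo, charlie, echo, bravo, golf, golf]
Final RIGHT: [echo, echo, charlie, foxtrot, bravo, golf, golf]
i=0: L=charlie, R=echo=BASE -> take LEFT -> charlie
i=1: L=echo R=echo -> agree -> echo
i=2: L=charlie R=charlie -> agree -> charlie
i=3: L=echo, R=foxtrot=BASE -> take LEFT -> echo
i=4: L=bravo R=bravo -> agree -> bravo
i=5: L=golf R=golf -> agree -> golf
i=6: L=golf R=golf -> agree -> golf
Index 0 -> charlie

Answer: charlie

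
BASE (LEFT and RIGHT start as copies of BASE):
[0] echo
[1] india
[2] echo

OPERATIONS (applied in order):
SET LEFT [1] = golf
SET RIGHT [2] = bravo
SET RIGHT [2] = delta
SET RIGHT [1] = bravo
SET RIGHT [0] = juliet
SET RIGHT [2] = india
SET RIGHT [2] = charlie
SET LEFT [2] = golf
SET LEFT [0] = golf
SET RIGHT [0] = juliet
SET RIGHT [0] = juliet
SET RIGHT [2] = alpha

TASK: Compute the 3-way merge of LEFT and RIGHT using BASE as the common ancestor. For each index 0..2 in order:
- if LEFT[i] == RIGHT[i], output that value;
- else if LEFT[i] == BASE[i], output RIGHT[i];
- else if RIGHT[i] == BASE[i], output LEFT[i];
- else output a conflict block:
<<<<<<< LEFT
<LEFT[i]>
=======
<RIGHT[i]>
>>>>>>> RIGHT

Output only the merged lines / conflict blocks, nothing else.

Answer: <<<<<<< LEFT
golf
=======
juliet
>>>>>>> RIGHT
<<<<<<< LEFT
golf
=======
bravo
>>>>>>> RIGHT
<<<<<<< LEFT
golf
=======
alpha
>>>>>>> RIGHT

Derivation:
Final LEFT:  [golf, golf, golf]
Final RIGHT: [juliet, bravo, alpha]
i=0: BASE=echo L=golf R=juliet all differ -> CONFLICT
i=1: BASE=india L=golf R=bravo all differ -> CONFLICT
i=2: BASE=echo L=golf R=alpha all differ -> CONFLICT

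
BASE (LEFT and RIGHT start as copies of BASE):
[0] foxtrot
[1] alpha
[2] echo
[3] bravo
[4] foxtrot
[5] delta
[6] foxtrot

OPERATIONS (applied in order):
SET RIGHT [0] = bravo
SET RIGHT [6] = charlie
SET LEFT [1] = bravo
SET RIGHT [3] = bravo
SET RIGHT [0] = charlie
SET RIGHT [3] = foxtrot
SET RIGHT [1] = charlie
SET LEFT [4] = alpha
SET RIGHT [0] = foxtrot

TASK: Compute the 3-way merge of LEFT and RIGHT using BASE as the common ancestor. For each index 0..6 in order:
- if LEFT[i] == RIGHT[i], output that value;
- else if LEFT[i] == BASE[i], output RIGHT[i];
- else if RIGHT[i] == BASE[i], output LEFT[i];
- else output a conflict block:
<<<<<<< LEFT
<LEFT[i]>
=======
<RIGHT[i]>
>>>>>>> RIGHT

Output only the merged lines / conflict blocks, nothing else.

Answer: foxtrot
<<<<<<< LEFT
bravo
=======
charlie
>>>>>>> RIGHT
echo
foxtrot
alpha
delta
charlie

Derivation:
Final LEFT:  [foxtrot, bravo, echo, bravo, alpha, delta, foxtrot]
Final RIGHT: [foxtrot, charlie, echo, foxtrot, foxtrot, delta, charlie]
i=0: L=foxtrot R=foxtrot -> agree -> foxtrot
i=1: BASE=alpha L=bravo R=charlie all differ -> CONFLICT
i=2: L=echo R=echo -> agree -> echo
i=3: L=bravo=BASE, R=foxtrot -> take RIGHT -> foxtrot
i=4: L=alpha, R=foxtrot=BASE -> take LEFT -> alpha
i=5: L=delta R=delta -> agree -> delta
i=6: L=foxtrot=BASE, R=charlie -> take RIGHT -> charlie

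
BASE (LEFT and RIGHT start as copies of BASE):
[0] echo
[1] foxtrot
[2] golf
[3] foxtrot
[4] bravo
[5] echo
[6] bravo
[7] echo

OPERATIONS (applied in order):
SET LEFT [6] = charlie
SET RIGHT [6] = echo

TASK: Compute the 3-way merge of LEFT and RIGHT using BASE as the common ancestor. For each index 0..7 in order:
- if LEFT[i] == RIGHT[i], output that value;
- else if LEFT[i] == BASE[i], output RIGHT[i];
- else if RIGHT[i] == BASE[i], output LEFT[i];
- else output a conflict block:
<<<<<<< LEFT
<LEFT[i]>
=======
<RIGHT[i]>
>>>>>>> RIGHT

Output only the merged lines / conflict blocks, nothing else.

Answer: echo
foxtrot
golf
foxtrot
bravo
echo
<<<<<<< LEFT
charlie
=======
echo
>>>>>>> RIGHT
echo

Derivation:
Final LEFT:  [echo, foxtrot, golf, foxtrot, bravo, echo, charlie, echo]
Final RIGHT: [echo, foxtrot, golf, foxtrot, bravo, echo, echo, echo]
i=0: L=echo R=echo -> agree -> echo
i=1: L=foxtrot R=foxtrot -> agree -> foxtrot
i=2: L=golf R=golf -> agree -> golf
i=3: L=foxtrot R=foxtrot -> agree -> foxtrot
i=4: L=bravo R=bravo -> agree -> bravo
i=5: L=echo R=echo -> agree -> echo
i=6: BASE=bravo L=charlie R=echo all differ -> CONFLICT
i=7: L=echo R=echo -> agree -> echo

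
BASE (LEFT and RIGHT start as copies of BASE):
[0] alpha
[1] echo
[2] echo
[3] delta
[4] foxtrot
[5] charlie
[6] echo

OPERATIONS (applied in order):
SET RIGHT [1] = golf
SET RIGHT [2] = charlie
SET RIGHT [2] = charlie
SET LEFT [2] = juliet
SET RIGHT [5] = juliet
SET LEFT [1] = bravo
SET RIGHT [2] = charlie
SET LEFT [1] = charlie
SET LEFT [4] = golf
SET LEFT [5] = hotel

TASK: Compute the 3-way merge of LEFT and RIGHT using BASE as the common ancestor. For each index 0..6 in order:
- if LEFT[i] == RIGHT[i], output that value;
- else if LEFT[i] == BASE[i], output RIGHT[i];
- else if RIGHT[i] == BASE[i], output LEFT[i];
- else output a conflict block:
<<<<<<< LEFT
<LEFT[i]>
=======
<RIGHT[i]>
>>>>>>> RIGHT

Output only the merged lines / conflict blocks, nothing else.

Answer: alpha
<<<<<<< LEFT
charlie
=======
golf
>>>>>>> RIGHT
<<<<<<< LEFT
juliet
=======
charlie
>>>>>>> RIGHT
delta
golf
<<<<<<< LEFT
hotel
=======
juliet
>>>>>>> RIGHT
echo

Derivation:
Final LEFT:  [alpha, charlie, juliet, delta, golf, hotel, echo]
Final RIGHT: [alpha, golf, charlie, delta, foxtrot, juliet, echo]
i=0: L=alpha R=alpha -> agree -> alpha
i=1: BASE=echo L=charlie R=golf all differ -> CONFLICT
i=2: BASE=echo L=juliet R=charlie all differ -> CONFLICT
i=3: L=delta R=delta -> agree -> delta
i=4: L=golf, R=foxtrot=BASE -> take LEFT -> golf
i=5: BASE=charlie L=hotel R=juliet all differ -> CONFLICT
i=6: L=echo R=echo -> agree -> echo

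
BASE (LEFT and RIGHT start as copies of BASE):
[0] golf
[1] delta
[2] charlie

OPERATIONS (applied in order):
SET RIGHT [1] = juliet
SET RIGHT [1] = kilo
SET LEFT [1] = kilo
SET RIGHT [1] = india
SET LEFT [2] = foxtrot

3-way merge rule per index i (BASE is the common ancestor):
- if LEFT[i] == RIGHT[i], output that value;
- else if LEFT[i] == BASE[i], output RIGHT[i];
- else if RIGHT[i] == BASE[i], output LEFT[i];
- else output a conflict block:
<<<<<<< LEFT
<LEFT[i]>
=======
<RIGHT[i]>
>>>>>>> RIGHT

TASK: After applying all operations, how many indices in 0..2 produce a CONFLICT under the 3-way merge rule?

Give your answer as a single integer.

Answer: 1

Derivation:
Final LEFT:  [golf, kilo, foxtrot]
Final RIGHT: [golf, india, charlie]
i=0: L=golf R=golf -> agree -> golf
i=1: BASE=delta L=kilo R=india all differ -> CONFLICT
i=2: L=foxtrot, R=charlie=BASE -> take LEFT -> foxtrot
Conflict count: 1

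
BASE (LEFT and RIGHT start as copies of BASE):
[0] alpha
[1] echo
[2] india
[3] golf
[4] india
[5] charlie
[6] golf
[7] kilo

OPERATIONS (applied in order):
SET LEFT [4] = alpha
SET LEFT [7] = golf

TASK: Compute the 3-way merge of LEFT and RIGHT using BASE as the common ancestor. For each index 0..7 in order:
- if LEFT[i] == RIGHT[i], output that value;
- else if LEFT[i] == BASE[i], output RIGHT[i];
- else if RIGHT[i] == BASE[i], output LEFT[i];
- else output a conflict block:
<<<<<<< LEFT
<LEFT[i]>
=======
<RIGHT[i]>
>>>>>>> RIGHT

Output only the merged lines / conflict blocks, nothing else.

Final LEFT:  [alpha, echo, india, golf, alpha, charlie, golf, golf]
Final RIGHT: [alpha, echo, india, golf, india, charlie, golf, kilo]
i=0: L=alpha R=alpha -> agree -> alpha
i=1: L=echo R=echo -> agree -> echo
i=2: L=india R=india -> agree -> india
i=3: L=golf R=golf -> agree -> golf
i=4: L=alpha, R=india=BASE -> take LEFT -> alpha
i=5: L=charlie R=charlie -> agree -> charlie
i=6: L=golf R=golf -> agree -> golf
i=7: L=golf, R=kilo=BASE -> take LEFT -> golf

Answer: alpha
echo
india
golf
alpha
charlie
golf
golf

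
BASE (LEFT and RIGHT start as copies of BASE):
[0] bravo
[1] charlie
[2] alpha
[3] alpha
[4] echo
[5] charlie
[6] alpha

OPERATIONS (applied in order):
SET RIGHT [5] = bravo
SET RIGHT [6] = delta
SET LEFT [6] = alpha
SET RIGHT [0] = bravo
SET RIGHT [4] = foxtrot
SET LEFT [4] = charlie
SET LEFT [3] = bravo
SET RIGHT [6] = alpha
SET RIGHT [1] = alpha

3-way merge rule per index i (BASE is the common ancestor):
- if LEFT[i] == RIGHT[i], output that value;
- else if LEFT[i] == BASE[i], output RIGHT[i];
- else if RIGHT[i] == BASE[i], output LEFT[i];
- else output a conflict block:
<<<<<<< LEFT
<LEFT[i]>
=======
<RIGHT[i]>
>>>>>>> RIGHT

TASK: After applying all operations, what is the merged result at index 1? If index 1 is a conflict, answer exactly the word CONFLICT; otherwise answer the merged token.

Answer: alpha

Derivation:
Final LEFT:  [bravo, charlie, alpha, bravo, charlie, charlie, alpha]
Final RIGHT: [bravo, alpha, alpha, alpha, foxtrot, bravo, alpha]
i=0: L=bravo R=bravo -> agree -> bravo
i=1: L=charlie=BASE, R=alpha -> take RIGHT -> alpha
i=2: L=alpha R=alpha -> agree -> alpha
i=3: L=bravo, R=alpha=BASE -> take LEFT -> bravo
i=4: BASE=echo L=charlie R=foxtrot all differ -> CONFLICT
i=5: L=charlie=BASE, R=bravo -> take RIGHT -> bravo
i=6: L=alpha R=alpha -> agree -> alpha
Index 1 -> alpha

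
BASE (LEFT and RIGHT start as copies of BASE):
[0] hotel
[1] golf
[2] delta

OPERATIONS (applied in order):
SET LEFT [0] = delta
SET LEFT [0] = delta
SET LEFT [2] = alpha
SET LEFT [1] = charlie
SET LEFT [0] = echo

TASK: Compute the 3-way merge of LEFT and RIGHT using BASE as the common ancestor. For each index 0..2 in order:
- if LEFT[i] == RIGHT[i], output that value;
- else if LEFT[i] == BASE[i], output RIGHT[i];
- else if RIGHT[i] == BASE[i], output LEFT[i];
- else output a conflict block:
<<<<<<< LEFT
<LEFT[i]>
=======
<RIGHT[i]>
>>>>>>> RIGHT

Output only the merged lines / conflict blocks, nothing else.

Final LEFT:  [echo, charlie, alpha]
Final RIGHT: [hotel, golf, delta]
i=0: L=echo, R=hotel=BASE -> take LEFT -> echo
i=1: L=charlie, R=golf=BASE -> take LEFT -> charlie
i=2: L=alpha, R=delta=BASE -> take LEFT -> alpha

Answer: echo
charlie
alpha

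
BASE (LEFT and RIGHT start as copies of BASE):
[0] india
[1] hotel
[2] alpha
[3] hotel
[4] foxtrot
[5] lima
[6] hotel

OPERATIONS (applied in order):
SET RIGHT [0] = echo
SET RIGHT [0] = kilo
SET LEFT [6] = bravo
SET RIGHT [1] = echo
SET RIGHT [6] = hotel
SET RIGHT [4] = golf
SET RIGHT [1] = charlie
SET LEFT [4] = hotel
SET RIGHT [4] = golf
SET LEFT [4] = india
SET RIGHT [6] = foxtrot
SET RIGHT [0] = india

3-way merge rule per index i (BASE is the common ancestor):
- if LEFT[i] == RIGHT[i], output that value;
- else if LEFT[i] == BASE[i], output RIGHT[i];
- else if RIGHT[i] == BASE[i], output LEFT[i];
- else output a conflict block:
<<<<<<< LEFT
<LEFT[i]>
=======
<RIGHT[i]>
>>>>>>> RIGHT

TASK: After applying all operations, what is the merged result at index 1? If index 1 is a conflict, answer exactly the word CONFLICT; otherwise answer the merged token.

Final LEFT:  [india, hotel, alpha, hotel, india, lima, bravo]
Final RIGHT: [india, charlie, alpha, hotel, golf, lima, foxtrot]
i=0: L=india R=india -> agree -> india
i=1: L=hotel=BASE, R=charlie -> take RIGHT -> charlie
i=2: L=alpha R=alpha -> agree -> alpha
i=3: L=hotel R=hotel -> agree -> hotel
i=4: BASE=foxtrot L=india R=golf all differ -> CONFLICT
i=5: L=lima R=lima -> agree -> lima
i=6: BASE=hotel L=bravo R=foxtrot all differ -> CONFLICT
Index 1 -> charlie

Answer: charlie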